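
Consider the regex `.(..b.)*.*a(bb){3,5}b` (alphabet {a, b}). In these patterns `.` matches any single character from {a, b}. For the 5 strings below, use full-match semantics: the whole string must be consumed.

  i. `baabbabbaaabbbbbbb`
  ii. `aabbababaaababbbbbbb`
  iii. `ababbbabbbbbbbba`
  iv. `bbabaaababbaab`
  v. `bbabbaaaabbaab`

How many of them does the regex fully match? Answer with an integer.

2

i → match
ii → match
iii → no match — must end with `bbb`
iv → no match — must end with `bbb`
v → no match — must end with `bbb`
Total matched: 2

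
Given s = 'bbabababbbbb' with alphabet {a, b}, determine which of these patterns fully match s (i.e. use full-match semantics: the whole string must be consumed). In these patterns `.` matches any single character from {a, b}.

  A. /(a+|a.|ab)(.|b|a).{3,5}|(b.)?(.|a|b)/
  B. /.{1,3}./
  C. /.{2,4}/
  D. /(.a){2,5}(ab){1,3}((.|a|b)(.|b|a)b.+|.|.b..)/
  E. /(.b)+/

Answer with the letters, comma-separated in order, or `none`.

E

A → no match
B → no match
C → no match
D → no match
E → match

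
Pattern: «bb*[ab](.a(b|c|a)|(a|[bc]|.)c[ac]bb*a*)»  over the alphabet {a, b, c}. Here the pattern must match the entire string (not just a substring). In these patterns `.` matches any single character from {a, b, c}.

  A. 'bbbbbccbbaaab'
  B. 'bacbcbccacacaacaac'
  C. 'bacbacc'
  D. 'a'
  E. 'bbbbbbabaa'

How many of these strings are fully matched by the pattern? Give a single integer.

1

A → no match
B → no match
C → no match
D → no match — must start with 'b'
E → match
Total matched: 1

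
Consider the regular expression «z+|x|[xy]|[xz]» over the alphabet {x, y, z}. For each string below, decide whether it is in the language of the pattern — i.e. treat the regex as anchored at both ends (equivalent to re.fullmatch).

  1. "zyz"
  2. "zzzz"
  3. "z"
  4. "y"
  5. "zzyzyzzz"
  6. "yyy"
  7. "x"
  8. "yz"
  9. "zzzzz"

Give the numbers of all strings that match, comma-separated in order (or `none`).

1 → no match
2 → match
3 → match
4 → match
5 → no match
6 → no match
7 → match
8 → no match
9 → match

2, 3, 4, 7, 9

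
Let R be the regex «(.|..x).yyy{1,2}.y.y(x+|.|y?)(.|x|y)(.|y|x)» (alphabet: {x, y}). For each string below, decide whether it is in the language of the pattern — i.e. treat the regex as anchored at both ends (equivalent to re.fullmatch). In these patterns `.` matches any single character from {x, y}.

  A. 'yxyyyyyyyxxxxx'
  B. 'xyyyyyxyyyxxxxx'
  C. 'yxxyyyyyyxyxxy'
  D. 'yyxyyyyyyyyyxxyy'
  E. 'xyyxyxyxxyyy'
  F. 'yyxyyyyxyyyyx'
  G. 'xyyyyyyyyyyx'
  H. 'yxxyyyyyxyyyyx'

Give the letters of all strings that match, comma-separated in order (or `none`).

A, B, C, D, F, G, H

A → match
B → match
C → match
D → match
E. 'xyyxyxyxxyyy' → no match
F → match
G. 'xyyyyyyyyyyx' → match
H → match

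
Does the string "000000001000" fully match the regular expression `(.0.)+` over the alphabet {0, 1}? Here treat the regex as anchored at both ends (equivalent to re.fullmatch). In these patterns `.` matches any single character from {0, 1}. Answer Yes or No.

Yes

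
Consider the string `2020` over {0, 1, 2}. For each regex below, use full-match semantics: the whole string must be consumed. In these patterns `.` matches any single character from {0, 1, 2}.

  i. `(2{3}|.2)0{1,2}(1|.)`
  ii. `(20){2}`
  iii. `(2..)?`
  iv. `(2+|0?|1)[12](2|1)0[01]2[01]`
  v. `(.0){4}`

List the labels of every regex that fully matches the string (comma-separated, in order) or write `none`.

i → no match
ii → match
iii → no match
iv → no match
v → no match

ii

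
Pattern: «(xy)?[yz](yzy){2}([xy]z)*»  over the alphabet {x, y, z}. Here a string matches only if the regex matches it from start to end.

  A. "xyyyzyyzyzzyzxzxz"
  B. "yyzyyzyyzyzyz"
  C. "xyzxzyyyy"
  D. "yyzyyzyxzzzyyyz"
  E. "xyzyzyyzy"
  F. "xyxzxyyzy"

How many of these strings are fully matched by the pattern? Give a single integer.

A → no match
B → match
C → no match
D → no match
E → match
F → no match
Total matched: 2

2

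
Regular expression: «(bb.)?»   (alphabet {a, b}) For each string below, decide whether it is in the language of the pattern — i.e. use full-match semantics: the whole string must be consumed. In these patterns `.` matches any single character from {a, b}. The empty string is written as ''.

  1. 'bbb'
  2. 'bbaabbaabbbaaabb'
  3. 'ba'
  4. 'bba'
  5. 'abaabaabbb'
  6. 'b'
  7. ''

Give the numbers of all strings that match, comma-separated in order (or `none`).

1, 4, 7

1 → match
2 → no match
3 → no match
4 → match
5 → no match
6 → no match
7 → match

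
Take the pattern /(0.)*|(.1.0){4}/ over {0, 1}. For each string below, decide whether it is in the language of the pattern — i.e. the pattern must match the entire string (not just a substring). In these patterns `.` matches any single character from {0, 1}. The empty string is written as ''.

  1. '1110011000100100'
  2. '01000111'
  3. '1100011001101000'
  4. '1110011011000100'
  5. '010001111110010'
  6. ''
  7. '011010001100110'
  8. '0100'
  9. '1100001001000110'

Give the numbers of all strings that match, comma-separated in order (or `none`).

4, 6, 8

1 → no match
2 → no match
3 → no match
4 → match
5 → no match
6 → match
7 → no match
8 → match
9 → no match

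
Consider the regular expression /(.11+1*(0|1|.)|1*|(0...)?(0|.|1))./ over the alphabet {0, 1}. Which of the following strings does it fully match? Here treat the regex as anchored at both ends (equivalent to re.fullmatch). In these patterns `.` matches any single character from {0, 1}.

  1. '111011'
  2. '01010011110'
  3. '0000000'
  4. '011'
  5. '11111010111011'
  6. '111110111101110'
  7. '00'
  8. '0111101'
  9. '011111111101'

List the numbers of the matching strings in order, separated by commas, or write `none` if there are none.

1. '111011' → no match
2. '01010011110' → no match
3. '0000000' → no match
4. '011' → no match
5 → no match
6 → no match
7. '00' → match
8. '0111101' → match
9. '011111111101' → match

7, 8, 9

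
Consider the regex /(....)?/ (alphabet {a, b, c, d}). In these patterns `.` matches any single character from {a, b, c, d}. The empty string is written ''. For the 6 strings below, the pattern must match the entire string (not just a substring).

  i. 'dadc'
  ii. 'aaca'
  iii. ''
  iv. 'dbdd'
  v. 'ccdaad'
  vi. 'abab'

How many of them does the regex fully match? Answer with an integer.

5

i → match
ii → match
iii → match
iv → match
v → no match
vi → match
Total matched: 5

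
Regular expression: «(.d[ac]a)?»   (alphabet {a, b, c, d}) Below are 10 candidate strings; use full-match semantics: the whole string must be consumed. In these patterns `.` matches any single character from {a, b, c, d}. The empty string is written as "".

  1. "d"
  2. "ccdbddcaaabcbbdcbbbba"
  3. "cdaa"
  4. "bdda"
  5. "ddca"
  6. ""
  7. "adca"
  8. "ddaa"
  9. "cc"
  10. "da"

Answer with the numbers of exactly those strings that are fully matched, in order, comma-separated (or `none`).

1. "d" → no match
2 → no match
3. "cdaa" → match
4. "bdda" → no match
5. "ddca" → match
6. "" → match
7. "adca" → match
8. "ddaa" → match
9. "cc" → no match
10. "da" → no match

3, 5, 6, 7, 8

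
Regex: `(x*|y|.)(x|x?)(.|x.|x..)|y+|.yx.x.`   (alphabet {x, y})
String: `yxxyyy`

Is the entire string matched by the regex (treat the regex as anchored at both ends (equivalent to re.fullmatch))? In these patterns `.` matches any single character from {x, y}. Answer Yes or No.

No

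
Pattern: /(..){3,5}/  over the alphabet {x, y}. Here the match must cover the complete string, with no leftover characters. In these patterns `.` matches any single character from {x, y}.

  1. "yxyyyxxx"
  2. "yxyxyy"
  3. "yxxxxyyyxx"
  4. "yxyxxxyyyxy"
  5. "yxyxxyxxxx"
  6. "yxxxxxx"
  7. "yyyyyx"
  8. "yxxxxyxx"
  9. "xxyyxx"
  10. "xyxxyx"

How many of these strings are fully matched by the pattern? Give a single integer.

8

1 → match
2 → match
3 → match
4 → no match
5 → match
6 → no match
7 → match
8 → match
9 → match
10 → match
Total matched: 8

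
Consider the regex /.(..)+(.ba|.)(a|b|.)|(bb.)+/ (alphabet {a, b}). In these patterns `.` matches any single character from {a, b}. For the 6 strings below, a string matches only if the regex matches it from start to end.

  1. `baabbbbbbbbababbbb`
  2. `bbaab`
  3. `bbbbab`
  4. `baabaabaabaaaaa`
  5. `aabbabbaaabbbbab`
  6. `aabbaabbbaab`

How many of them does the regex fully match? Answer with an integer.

2

1 → no match
2. `bbaab` → match
3. `bbbbab` → no match
4 → match
5 → no match
6. `aabbaabbbaab` → no match
Total matched: 2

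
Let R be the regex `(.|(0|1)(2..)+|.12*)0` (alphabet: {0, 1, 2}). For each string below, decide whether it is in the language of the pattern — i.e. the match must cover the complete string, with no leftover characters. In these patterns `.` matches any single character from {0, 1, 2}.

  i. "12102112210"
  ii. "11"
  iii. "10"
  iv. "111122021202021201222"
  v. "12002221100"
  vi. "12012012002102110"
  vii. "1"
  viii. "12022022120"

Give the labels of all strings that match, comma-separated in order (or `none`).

i → match
ii → no match — must end with "0"
iii → match
iv → no match — must end with "0"
v → no match
vi → match
vii → no match — must end with "0"
viii → match

i, iii, vi, viii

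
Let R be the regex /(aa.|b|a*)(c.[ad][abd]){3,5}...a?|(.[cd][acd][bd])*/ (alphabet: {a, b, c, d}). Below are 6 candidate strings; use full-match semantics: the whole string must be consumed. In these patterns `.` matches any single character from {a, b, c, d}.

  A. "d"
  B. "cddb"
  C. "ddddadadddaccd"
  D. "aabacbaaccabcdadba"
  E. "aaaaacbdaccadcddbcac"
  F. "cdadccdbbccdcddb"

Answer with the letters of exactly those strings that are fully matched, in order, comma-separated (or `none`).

B, E, F

A → no match
B → match
C → no match
D → no match
E → match
F → match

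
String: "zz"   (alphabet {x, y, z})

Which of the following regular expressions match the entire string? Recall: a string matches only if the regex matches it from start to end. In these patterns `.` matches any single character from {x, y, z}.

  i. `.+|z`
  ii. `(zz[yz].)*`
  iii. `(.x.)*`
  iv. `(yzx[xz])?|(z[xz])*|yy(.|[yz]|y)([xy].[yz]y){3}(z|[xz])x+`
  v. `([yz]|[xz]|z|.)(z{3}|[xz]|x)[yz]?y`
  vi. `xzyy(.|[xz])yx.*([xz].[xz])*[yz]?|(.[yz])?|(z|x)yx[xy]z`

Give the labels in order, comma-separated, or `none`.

i → match
ii → no match
iii → no match
iv → match
v → no match — must end with "y"
vi → match

i, iv, vi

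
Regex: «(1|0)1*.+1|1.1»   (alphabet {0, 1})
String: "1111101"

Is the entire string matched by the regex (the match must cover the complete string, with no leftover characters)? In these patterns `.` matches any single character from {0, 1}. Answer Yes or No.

Yes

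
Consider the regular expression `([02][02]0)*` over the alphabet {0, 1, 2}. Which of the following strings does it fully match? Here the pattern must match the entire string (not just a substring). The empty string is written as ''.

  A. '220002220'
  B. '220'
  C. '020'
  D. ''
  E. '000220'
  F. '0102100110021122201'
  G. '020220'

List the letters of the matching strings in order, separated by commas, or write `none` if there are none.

B, C, D, E, G

A. '220002220' → no match
B. '220' → match
C. '020' → match
D. '' → match
E. '000220' → match
F → no match
G. '020220' → match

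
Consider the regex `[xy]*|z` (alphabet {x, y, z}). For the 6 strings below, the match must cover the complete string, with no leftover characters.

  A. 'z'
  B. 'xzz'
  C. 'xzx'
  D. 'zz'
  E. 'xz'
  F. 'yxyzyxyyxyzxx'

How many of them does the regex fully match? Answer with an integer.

1

A → match
B → no match
C → no match
D → no match
E → no match
F → no match
Total matched: 1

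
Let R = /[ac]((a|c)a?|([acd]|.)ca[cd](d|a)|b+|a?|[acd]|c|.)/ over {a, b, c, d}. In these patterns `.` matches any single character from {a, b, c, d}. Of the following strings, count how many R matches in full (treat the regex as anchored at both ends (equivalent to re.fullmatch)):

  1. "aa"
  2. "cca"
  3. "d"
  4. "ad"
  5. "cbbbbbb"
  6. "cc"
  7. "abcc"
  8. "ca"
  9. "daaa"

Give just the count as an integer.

6

1 → match
2 → match
3 → no match
4 → match
5 → match
6 → match
7 → no match
8 → match
9 → no match
Total matched: 6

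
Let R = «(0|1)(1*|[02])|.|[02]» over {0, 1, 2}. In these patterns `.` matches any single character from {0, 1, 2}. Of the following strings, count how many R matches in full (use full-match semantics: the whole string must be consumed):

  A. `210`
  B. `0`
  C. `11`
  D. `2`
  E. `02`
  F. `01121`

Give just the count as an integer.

A → no match
B → match
C → match
D → match
E → match
F → no match
Total matched: 4

4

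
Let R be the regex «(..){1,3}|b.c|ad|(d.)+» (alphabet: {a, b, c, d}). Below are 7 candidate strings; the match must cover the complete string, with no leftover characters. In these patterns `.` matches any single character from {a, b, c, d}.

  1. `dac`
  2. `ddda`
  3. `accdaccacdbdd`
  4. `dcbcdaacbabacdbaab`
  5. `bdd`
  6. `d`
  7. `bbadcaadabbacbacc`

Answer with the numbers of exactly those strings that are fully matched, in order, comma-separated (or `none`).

1 → no match
2 → match
3 → no match
4 → no match
5 → no match
6 → no match
7 → no match

2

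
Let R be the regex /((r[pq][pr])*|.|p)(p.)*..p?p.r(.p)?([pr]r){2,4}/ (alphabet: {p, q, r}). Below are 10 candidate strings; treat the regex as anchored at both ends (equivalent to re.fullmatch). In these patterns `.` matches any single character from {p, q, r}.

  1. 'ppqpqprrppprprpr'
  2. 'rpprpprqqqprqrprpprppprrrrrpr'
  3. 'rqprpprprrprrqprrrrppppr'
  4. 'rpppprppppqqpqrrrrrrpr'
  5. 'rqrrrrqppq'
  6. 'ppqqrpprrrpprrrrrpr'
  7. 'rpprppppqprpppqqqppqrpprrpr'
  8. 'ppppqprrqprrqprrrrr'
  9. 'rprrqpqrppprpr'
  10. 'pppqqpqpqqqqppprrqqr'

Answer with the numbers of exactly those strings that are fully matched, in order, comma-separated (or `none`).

1 → match
2 → no match
3 → no match
4 → no match
5 → no match — must end with 'r'
6 → match
7 → no match
8 → no match
9 → match
10 → no match

1, 6, 9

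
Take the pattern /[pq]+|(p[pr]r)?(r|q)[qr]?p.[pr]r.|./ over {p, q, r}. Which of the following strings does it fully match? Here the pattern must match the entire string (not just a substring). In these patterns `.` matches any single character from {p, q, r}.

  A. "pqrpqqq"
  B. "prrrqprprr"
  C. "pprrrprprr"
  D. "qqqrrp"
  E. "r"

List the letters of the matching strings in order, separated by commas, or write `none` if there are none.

B, C, E

A → no match
B → match
C → match
D → no match
E → match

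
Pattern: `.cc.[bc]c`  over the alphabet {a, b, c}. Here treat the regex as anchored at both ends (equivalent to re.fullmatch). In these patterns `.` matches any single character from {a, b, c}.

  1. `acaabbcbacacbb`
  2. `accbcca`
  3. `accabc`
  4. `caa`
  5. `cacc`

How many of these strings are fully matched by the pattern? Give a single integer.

1 → no match — must end with `c`
2 → no match — must end with `c`
3 → match
4 → no match — must end with `c`
5 → no match
Total matched: 1

1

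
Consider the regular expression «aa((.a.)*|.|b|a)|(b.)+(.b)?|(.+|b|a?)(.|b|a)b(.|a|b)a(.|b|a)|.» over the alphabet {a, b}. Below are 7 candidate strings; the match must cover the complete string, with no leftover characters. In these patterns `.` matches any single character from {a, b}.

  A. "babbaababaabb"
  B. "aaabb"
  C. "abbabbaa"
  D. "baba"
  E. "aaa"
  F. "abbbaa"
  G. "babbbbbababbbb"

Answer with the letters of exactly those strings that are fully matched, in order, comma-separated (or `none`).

A → no match
B → no match
C → match
D → match
E → match
F → match
G → match

C, D, E, F, G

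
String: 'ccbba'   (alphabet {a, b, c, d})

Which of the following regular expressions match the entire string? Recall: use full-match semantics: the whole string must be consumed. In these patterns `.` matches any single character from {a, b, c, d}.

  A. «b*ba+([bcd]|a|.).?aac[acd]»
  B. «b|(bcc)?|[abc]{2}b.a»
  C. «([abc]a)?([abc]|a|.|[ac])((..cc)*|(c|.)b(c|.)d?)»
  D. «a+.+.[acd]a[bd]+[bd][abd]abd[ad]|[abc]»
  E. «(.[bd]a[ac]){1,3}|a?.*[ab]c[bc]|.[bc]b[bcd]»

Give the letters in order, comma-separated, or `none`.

B

A → no match
B → match
C → no match
D → no match
E → no match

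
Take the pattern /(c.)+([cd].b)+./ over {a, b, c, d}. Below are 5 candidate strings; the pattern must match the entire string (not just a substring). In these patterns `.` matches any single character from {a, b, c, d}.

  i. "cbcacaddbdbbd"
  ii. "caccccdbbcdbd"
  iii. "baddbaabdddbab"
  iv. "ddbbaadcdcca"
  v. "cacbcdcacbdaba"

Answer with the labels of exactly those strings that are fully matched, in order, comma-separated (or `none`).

i → match
ii → match
iii → no match — must start with "c"
iv. "ddbbaadcdcca" → no match — must start with "c"
v → match

i, ii, v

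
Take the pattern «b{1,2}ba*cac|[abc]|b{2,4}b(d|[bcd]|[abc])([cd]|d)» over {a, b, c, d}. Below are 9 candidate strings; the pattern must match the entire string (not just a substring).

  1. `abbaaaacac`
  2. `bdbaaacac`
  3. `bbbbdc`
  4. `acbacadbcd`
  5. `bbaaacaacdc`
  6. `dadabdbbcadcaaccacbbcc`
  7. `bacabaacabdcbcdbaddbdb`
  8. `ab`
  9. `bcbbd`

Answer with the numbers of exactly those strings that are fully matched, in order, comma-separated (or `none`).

1. `abbaaaacac` → no match
2. `bdbaaacac` → no match
3. `bbbbdc` → match
4. `acbacadbcd` → no match
5. `bbaaacaacdc` → no match
6 → no match
7 → no match
8. `ab` → no match
9. `bcbbd` → no match

3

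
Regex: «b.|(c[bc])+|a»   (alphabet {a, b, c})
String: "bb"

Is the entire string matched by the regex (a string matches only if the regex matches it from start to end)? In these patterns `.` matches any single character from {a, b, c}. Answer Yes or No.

Yes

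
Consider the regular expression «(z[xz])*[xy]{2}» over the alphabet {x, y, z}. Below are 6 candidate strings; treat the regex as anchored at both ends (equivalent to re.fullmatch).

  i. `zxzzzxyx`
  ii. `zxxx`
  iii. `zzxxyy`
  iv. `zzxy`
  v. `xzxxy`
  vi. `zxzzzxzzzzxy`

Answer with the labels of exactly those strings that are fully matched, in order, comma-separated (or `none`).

i → match
ii → match
iii → no match
iv → match
v → no match
vi → match

i, ii, iv, vi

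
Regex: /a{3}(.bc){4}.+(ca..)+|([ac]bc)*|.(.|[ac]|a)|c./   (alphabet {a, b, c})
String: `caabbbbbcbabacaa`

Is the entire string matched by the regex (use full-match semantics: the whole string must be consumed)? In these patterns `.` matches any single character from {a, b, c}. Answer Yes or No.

No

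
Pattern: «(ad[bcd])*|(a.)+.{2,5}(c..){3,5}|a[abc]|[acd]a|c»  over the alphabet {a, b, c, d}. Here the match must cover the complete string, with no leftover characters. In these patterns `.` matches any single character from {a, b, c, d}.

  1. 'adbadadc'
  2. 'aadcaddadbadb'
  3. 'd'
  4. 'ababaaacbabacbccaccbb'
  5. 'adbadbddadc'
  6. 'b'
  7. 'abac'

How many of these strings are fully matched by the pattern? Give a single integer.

1. 'adbadadc' → no match
2 → no match
3. 'd' → no match
4 → match
5. 'adbadbddadc' → no match
6. 'b' → no match
7. 'abac' → no match
Total matched: 1

1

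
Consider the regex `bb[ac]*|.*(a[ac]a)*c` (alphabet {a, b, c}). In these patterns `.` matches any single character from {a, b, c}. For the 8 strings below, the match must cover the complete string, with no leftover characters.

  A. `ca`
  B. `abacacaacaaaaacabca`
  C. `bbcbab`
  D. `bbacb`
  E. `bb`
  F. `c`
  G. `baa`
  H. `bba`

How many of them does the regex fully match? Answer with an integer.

3

A → no match
B → no match
C → no match
D → no match
E → match
F → match
G → no match
H → match
Total matched: 3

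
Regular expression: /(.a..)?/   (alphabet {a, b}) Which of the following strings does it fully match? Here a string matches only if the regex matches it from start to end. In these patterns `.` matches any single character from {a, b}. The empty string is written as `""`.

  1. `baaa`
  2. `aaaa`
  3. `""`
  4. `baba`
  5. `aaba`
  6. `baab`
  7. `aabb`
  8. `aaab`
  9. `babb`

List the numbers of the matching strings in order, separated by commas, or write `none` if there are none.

1, 2, 3, 4, 5, 6, 7, 8, 9

1. `baaa` → match
2. `aaaa` → match
3. `""` → match
4. `baba` → match
5. `aaba` → match
6. `baab` → match
7. `aabb` → match
8. `aaab` → match
9. `babb` → match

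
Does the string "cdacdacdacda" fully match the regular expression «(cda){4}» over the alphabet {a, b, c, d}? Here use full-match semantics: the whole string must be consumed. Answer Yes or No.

Yes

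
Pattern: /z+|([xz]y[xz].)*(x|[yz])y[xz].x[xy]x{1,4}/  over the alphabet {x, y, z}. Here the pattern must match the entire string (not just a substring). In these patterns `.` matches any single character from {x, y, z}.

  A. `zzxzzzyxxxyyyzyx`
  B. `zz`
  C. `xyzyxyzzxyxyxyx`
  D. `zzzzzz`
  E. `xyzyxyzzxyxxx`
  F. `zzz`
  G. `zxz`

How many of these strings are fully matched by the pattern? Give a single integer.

A → no match
B → match
C → match
D → match
E → match
F → match
G → no match
Total matched: 5

5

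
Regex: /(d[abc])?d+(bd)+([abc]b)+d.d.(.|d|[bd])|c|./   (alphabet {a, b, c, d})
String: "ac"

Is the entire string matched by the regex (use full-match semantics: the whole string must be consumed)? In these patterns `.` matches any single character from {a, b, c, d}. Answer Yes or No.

No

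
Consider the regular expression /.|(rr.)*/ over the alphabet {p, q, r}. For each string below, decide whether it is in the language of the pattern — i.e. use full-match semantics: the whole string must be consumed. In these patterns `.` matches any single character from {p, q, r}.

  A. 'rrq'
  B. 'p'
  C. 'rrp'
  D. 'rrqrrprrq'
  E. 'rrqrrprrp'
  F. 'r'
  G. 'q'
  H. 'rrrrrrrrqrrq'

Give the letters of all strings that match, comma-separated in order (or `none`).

A → match
B → match
C → match
D → match
E → match
F → match
G → match
H → match

A, B, C, D, E, F, G, H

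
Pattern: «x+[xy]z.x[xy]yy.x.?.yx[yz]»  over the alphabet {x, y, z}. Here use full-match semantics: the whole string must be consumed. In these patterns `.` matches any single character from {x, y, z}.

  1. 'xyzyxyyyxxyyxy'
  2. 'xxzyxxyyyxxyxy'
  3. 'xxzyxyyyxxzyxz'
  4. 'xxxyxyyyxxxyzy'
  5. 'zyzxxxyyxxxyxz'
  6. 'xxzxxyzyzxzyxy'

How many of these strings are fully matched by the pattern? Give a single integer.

3

1 → match
2 → match
3 → match
4 → no match
5 → no match — must start with 'x'
6 → no match
Total matched: 3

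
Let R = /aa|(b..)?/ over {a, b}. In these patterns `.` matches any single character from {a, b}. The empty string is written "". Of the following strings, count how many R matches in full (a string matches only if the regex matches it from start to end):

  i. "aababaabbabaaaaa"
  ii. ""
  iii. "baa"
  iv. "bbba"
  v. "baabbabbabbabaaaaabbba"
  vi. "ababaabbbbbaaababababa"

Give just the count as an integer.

i → no match
ii → match
iii → match
iv → no match
v → no match
vi → no match
Total matched: 2

2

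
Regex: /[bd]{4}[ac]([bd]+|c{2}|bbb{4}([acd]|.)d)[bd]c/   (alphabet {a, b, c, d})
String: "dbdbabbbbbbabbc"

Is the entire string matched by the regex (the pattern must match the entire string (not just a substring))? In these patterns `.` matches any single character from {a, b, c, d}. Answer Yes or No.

No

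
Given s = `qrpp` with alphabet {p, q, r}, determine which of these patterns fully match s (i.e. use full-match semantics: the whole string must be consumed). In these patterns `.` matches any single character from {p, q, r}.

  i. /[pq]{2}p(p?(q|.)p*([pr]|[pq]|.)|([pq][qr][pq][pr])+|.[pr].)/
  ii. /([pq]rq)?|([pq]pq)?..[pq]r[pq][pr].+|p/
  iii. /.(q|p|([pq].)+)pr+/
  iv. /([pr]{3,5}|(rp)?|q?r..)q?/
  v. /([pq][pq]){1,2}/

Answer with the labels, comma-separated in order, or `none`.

i → no match
ii → no match
iii → no match — must end with `r`
iv → match
v → no match

iv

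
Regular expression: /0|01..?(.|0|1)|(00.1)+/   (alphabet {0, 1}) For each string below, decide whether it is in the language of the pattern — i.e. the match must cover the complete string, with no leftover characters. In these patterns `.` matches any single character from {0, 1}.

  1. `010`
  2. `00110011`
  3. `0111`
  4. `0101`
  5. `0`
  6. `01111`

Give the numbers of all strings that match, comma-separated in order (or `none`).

2, 3, 4, 5, 6

1 → no match
2 → match
3 → match
4 → match
5 → match
6 → match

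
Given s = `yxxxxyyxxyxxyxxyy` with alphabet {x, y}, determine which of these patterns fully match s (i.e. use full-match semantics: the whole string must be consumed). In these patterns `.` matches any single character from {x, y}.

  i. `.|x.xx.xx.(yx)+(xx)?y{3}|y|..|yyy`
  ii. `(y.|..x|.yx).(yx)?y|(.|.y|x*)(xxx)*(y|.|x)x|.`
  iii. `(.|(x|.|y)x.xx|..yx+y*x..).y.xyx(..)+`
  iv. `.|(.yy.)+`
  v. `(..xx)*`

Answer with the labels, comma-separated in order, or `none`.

i → no match
ii → no match
iii → match
iv → no match
v → no match

iii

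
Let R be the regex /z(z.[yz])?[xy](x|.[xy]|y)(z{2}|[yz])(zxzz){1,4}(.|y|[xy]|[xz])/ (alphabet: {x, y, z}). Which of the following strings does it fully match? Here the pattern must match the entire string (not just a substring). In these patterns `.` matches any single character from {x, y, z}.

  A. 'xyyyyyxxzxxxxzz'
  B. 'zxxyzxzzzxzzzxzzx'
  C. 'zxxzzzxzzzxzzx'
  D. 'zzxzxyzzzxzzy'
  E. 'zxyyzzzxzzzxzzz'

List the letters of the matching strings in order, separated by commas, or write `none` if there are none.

B, C, D, E

A → no match — must start with 'z'
B → match
C → match
D → match
E → match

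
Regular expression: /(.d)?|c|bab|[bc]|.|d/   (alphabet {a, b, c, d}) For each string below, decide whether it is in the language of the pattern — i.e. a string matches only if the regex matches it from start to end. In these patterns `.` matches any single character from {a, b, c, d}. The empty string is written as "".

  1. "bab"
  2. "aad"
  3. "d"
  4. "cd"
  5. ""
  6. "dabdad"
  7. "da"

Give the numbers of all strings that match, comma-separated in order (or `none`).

1, 3, 4, 5

1. "bab" → match
2. "aad" → no match
3. "d" → match
4. "cd" → match
5. "" → match
6. "dabdad" → no match
7. "da" → no match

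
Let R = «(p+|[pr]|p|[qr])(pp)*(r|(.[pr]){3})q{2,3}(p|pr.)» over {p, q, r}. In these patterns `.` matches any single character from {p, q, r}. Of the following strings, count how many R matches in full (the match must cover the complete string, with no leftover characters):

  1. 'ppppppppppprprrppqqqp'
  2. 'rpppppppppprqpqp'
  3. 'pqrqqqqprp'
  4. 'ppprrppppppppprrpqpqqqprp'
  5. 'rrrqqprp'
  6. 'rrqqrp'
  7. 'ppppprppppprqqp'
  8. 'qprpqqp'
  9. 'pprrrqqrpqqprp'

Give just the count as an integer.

1 → match
2 → no match
3 → no match
4 → no match
5 → no match
6 → no match
7 → no match
8 → no match
9 → no match
Total matched: 1

1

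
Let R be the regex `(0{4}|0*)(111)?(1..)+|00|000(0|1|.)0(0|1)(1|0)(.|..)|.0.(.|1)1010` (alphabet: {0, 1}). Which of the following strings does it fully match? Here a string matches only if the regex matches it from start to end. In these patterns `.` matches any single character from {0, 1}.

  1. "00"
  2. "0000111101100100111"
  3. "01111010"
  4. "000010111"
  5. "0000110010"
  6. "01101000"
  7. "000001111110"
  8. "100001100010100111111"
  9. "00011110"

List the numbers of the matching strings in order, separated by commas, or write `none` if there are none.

1, 2

1 → match
2 → match
3 → no match
4 → no match
5 → no match
6 → no match
7 → no match
8 → no match
9 → no match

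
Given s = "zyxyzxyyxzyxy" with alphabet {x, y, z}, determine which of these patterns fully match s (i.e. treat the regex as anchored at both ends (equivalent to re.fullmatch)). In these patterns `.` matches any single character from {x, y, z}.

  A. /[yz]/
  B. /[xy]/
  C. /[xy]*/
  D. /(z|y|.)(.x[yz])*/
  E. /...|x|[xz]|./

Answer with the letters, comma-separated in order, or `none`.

A → no match
B → no match
C → no match
D → match
E → no match

D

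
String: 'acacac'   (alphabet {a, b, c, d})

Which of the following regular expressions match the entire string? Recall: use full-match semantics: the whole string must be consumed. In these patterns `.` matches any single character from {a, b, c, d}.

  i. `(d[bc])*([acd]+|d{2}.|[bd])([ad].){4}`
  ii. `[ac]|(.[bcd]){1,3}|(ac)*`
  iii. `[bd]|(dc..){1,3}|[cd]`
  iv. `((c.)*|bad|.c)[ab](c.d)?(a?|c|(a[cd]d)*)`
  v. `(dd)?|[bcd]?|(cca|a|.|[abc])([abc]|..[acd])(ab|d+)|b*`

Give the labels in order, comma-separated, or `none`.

i → no match
ii → match
iii → no match
iv → no match
v → no match

ii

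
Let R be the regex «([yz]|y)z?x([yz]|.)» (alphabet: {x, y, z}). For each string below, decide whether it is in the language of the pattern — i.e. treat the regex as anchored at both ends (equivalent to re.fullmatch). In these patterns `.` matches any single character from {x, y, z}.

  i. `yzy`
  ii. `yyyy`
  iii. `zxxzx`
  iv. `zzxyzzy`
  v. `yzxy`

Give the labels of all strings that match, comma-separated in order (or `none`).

i → no match
ii → no match
iii → no match
iv → no match
v → match

v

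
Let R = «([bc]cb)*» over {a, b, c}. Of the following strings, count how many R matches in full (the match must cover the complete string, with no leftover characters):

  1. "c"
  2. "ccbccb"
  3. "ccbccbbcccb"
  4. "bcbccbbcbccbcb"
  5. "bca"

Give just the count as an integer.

1 → no match
2 → match
3 → no match
4 → no match
5 → no match
Total matched: 1

1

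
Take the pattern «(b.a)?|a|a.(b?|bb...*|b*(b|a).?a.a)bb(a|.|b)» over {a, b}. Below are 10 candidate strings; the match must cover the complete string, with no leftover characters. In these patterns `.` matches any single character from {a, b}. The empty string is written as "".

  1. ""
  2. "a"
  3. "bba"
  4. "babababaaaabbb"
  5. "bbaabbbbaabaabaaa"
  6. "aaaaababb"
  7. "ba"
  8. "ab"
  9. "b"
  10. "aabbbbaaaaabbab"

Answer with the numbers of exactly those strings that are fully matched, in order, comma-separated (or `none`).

1, 2, 3

1 → match
2 → match
3 → match
4 → no match
5 → no match
6 → no match
7 → no match
8 → no match
9 → no match
10 → no match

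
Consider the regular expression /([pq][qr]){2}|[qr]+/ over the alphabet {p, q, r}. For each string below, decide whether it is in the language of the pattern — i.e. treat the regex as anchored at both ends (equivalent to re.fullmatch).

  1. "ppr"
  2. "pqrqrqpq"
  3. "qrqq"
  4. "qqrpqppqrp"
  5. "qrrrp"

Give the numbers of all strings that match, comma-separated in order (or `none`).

1. "ppr" → no match
2. "pqrqrqpq" → no match
3. "qrqq" → match
4. "qqrpqppqrp" → no match
5. "qrrrp" → no match

3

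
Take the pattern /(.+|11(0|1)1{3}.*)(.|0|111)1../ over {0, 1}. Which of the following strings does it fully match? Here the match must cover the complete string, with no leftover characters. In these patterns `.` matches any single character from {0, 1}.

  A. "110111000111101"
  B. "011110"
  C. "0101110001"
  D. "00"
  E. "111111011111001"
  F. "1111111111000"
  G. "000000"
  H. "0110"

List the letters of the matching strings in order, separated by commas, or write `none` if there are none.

A, B

A → match
B → match
C → no match
D → no match
E → no match
F → no match
G → no match
H → no match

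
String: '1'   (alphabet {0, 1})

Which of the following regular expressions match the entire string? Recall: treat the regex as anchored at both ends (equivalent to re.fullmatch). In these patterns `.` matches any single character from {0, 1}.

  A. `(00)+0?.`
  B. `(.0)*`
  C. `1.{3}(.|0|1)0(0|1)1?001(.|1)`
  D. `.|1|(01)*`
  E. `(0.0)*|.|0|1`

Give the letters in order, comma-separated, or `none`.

A → no match — must start with '00'
B → no match
C → no match
D → match
E → match

D, E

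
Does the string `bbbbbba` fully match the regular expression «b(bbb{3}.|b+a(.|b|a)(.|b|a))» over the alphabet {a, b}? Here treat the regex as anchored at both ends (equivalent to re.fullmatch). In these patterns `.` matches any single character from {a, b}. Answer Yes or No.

Yes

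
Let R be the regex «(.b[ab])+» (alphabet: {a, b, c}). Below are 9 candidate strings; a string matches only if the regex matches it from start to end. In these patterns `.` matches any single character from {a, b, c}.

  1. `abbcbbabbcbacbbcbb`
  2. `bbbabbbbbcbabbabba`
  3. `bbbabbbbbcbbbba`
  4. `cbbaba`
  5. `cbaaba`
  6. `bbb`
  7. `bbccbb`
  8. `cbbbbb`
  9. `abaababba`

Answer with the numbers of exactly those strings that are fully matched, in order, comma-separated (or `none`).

1, 2, 3, 4, 5, 6, 8, 9

1 → match
2 → match
3 → match
4. `cbbaba` → match
5. `cbaaba` → match
6. `bbb` → match
7. `bbccbb` → no match
8. `cbbbbb` → match
9. `abaababba` → match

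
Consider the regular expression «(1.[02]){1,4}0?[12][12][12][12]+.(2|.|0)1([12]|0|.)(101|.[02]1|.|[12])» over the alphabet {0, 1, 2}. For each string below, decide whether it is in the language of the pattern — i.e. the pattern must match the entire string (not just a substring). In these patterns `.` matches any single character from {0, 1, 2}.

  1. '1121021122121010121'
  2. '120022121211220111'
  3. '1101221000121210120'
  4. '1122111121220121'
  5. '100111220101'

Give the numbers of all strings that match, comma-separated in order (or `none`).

1, 2, 3, 4, 5

1 → match
2 → match
3 → match
4 → match
5. '100111220101' → match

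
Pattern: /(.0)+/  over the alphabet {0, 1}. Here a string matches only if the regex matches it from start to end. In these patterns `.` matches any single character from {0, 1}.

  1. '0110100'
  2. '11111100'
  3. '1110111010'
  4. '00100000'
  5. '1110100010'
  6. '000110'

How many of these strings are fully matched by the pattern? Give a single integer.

1

1 → no match
2 → no match
3 → no match
4 → match
5 → no match
6 → no match
Total matched: 1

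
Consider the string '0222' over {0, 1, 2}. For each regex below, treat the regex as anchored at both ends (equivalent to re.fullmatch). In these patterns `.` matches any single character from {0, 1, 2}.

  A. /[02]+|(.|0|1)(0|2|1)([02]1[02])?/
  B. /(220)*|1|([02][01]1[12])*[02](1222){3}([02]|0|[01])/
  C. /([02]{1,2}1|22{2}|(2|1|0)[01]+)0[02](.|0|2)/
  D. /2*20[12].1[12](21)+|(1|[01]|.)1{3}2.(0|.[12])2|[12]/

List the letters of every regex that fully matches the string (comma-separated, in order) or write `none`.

A → match
B → no match
C → no match
D → no match

A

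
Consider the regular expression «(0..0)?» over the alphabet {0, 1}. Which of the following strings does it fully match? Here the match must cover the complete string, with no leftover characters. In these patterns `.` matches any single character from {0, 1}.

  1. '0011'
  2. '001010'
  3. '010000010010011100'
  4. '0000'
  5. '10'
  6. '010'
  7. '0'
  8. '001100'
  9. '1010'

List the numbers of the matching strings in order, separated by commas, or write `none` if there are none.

1 → no match
2 → no match
3 → no match
4 → match
5 → no match
6 → no match
7 → no match
8 → no match
9 → no match

4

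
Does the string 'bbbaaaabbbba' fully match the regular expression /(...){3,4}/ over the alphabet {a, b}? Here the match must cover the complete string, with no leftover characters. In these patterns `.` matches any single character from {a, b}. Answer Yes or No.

Yes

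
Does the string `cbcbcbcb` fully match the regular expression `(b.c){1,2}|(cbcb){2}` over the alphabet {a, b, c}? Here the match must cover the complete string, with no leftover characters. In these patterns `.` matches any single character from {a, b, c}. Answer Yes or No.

Yes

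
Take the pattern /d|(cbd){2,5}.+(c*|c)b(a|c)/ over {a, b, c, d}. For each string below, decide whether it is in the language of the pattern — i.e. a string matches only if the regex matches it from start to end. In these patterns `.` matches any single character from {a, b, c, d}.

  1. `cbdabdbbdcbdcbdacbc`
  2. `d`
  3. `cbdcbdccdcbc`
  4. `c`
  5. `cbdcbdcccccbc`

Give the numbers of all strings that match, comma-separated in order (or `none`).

1 → no match
2 → match
3 → match
4 → no match
5 → match

2, 3, 5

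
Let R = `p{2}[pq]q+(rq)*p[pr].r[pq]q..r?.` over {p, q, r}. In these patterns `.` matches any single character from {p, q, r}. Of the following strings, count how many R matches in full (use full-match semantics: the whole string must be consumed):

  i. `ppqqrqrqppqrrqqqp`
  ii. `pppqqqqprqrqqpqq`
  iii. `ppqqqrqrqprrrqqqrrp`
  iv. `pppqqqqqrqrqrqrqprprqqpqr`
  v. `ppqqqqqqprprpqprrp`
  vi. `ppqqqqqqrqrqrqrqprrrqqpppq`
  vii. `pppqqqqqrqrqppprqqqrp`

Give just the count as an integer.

5

i → no match
ii → match
iii → match
iv → match
v → match
vi → no match
vii → match
Total matched: 5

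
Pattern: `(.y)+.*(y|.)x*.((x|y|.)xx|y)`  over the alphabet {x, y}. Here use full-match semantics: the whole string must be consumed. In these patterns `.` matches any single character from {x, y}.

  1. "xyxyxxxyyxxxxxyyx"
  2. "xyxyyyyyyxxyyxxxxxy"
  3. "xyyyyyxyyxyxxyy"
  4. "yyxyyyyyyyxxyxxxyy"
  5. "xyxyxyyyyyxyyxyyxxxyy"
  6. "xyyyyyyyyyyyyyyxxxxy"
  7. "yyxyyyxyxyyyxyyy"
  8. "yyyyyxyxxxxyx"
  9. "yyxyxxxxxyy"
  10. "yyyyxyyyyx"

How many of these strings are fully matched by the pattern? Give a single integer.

1 → no match
2 → match
3 → match
4 → match
5 → match
6 → match
7 → match
8 → no match
9 → match
10 → no match
Total matched: 7

7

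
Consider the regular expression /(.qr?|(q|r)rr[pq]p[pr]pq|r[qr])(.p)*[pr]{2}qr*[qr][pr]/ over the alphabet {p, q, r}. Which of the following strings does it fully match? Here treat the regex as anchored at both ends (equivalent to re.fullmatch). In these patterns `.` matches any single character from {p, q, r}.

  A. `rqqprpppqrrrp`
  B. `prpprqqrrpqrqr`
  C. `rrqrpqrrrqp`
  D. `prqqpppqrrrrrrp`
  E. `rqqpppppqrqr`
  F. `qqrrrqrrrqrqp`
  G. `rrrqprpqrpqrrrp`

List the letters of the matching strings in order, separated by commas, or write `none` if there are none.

A → match
B → no match
C. `rrqrpqrrrqp` → no match
D → no match
E. `rqqpppppqrqr` → match
F → no match
G → match

A, E, G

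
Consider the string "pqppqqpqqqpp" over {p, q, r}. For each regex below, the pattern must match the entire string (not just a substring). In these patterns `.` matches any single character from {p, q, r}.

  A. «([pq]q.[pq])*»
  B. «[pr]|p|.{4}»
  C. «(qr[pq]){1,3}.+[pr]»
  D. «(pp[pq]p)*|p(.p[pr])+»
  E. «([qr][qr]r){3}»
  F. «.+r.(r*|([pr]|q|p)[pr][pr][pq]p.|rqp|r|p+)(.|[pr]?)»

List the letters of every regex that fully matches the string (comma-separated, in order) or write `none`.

A

A → match
B → no match
C → no match — must start with "qr"
D → no match
E → no match — must end with "r"
F → no match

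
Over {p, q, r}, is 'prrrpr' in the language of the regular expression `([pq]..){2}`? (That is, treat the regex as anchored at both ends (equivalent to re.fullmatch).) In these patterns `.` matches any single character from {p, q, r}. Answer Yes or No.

No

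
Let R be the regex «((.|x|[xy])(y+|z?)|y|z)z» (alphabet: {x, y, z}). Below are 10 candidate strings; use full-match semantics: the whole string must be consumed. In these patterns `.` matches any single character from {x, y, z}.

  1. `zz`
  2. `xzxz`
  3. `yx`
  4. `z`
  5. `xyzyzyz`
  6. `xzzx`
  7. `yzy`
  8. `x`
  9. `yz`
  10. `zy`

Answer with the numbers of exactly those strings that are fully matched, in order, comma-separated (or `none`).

1 → match
2 → no match
3 → no match — must end with `z`
4 → no match
5 → no match
6 → no match — must end with `z`
7 → no match — must end with `z`
8 → no match — must end with `z`
9 → match
10 → no match — must end with `z`

1, 9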